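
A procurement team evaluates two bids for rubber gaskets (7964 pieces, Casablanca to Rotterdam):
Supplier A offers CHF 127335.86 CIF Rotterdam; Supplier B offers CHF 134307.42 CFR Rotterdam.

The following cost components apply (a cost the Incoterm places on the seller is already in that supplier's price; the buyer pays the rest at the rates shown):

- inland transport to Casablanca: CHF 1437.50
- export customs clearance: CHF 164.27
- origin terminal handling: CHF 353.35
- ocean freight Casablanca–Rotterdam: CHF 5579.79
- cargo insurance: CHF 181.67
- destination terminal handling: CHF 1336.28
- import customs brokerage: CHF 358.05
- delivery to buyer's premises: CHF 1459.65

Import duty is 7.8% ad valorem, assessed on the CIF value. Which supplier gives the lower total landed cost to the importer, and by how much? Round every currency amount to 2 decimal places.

Supplier A is cheaper by CHF 7711.18

Supplier A (CIF):
The CIF price already equals the CIF value: 127335.86
Import duty = 127335.86 × 7.8% = 9932.20
Buyer bears (A): 1336.28 + 358.05 + 1459.65 = 3153.98
Landed cost (A) = invoice 127335.86 + 3153.98 + duty 9932.20 = 140422.04
Supplier B (CFR):
CIF value = CFR price + insurance = 134307.42 + 181.67 = 134489.09
Import duty = 134489.09 × 7.8% = 10490.15
Buyer bears (B): 181.67 + 1336.28 + 358.05 + 1459.65 = 3335.65
Landed cost (B) = invoice 134307.42 + 3335.65 + duty 10490.15 = 148133.22
Difference = |140422.04 − 148133.22| = 7711.18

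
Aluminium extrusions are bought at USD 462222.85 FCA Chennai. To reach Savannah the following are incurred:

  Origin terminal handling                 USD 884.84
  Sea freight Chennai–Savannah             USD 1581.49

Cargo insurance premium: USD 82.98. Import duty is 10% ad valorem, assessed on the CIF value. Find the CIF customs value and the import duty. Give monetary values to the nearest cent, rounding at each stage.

CIF = FCA price + pre-shipment costs + freight + insurance
CIF = 462222.85 + 884.84 + 1581.49 + 82.98 = 464772.16
Import duty = 464772.16 × 10% = 46477.22

CIF value: USD 464772.16; import duty: USD 46477.22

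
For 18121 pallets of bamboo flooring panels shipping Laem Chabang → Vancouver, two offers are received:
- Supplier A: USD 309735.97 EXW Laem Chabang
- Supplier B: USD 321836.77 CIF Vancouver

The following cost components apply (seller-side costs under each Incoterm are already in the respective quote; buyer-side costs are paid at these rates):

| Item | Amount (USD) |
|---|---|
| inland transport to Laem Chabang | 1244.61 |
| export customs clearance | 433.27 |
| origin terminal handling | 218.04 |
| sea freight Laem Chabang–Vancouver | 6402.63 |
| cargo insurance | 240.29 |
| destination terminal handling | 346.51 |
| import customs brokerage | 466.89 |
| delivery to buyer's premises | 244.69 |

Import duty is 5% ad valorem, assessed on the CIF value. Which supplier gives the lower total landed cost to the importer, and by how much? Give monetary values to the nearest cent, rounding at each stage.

Supplier A (EXW):
CIF value = EXW price + inland to port + export clearance + origin terminal + freight + insurance = 309735.97 + 1244.61 + 433.27 + 218.04 + 6402.63 + 240.29 = 318274.81
Import duty = 318274.81 × 5% = 15913.74
Buyer bears (A): 1244.61 + 433.27 + 218.04 + 6402.63 + 240.29 + 346.51 + 466.89 + 244.69 = 9596.93
Landed cost (A) = invoice 309735.97 + 9596.93 + duty 15913.74 = 335246.64
Supplier B (CIF):
The CIF price already equals the CIF value: 321836.77
Import duty = 321836.77 × 5% = 16091.84
Buyer bears (B): 346.51 + 466.89 + 244.69 = 1058.09
Landed cost (B) = invoice 321836.77 + 1058.09 + duty 16091.84 = 338986.70
Difference = |335246.64 − 338986.70| = 3740.06

Supplier A is cheaper by USD 3740.06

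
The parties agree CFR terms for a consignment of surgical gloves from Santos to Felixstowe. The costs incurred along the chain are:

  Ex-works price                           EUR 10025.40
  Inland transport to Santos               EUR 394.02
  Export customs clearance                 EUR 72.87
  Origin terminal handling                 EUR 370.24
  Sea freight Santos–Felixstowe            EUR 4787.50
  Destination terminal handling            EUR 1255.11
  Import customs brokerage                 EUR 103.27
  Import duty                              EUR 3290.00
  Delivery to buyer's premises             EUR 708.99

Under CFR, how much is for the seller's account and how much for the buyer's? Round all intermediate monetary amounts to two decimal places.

Seller: EUR 15650.03; buyer: EUR 5357.37

CFR: the seller pays costs through ocean freight to the destination port, but not insurance.
Seller's account: goods 10025.40 + inland to port 394.02 + export clearance 72.87 + origin terminal 370.24 + freight 4787.50 = 15650.03
Buyer's account: destination terminal 1255.11 + brokerage 103.27 + duty 3290.00 + delivery 708.99 = 5357.37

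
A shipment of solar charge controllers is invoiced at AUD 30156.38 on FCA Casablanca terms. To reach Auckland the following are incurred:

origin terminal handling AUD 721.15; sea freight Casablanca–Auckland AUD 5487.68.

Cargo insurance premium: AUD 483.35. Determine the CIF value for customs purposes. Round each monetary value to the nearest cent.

CIF = FCA price + pre-shipment costs + freight + insurance
CIF = 30156.38 + 721.15 + 5487.68 + 483.35 = 36848.56

CIF value: AUD 36848.56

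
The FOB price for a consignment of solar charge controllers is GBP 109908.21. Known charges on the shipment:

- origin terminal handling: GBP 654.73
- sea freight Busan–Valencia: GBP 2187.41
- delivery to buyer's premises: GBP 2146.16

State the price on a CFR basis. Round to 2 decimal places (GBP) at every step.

Not relevant to the conversion: origin terminal — on the seller under both FOB and CFR; already in the FOB price and stays in the CFR price. delivery — on the buyer under both terms; not part of either seller's price.
From FOB to CFR, the seller additionally bears: freight.
CFR price = 109908.21 + 2187.41 = 112095.62

CFR price: GBP 112095.62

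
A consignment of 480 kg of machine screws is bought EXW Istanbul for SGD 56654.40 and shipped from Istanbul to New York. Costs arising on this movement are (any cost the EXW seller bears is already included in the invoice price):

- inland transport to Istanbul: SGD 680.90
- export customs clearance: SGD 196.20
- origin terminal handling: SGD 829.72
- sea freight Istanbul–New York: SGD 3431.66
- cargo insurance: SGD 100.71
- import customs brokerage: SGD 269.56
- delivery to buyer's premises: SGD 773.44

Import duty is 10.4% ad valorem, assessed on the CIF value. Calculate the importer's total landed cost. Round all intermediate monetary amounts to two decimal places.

Total landed cost: SGD 69373.52

EXW: the seller makes goods available at their premises; the buyer bears all onward costs.
CIF value = EXW price + inland to port + export clearance + origin terminal + freight + insurance = 56654.40 + 680.90 + 196.20 + 829.72 + 3431.66 + 100.71 = 61893.59
Import duty = 61893.59 × 10.4% = 6436.93
Buyer bears: inland to port 680.90 + export clearance 196.20 + origin terminal 829.72 + freight 3431.66 + insurance 100.71 + brokerage 269.56 + delivery 773.44 + duty 6436.93 = 12719.12
Landed cost = invoice 56654.40 + 12719.12 = 69373.52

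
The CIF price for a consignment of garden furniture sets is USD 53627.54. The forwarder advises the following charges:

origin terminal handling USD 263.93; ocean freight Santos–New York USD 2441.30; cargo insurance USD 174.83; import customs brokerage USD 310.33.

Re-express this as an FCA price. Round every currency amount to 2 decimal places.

Not relevant to the conversion: brokerage — on the buyer under both terms; not part of either seller's price.
From CIF to FCA, the seller no longer bears: origin terminal, freight, insurance.
FCA price = 53627.54 − 263.93 − 2441.30 − 174.83 = 50747.48

FCA price: USD 50747.48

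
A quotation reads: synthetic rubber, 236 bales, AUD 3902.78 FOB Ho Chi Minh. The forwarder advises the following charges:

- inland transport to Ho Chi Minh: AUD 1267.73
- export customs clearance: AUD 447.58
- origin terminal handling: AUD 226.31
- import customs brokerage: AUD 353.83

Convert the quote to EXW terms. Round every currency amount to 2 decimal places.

EXW price: AUD 1961.16

Not relevant to the conversion: brokerage — on the buyer under both terms; not part of either seller's price.
From FOB to EXW, the seller no longer bears: inland to port, export clearance, origin terminal.
EXW price = 3902.78 − 1267.73 − 447.58 − 226.31 = 1961.16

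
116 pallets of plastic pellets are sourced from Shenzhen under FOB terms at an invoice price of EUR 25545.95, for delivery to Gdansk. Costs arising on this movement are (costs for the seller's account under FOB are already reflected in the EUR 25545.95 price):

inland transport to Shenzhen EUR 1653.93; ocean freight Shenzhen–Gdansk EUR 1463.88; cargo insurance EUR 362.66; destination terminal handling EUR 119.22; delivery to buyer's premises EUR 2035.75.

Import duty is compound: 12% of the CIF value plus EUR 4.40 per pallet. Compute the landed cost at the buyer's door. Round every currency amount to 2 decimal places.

Total landed cost: EUR 33322.56

FOB: the seller bears costs until goods are on board at the origin port; the buyer bears freight, insurance and all costs thereafter.
Already in the invoice (seller's account under FOB): inland to port — exclude.
CIF value = FOB price + freight + insurance = 25545.95 + 1463.88 + 362.66 = 27372.49
Ad valorem component: 27372.49 × 12% = 3284.70
Specific component: 116 × 4.40 = 510.40
Import duty = 3284.70 + 510.40 = 3795.10
Buyer bears: freight 1463.88 + insurance 362.66 + destination terminal 119.22 + delivery 2035.75 + duty 3795.10 = 7776.61
Landed cost = invoice 25545.95 + 7776.61 = 33322.56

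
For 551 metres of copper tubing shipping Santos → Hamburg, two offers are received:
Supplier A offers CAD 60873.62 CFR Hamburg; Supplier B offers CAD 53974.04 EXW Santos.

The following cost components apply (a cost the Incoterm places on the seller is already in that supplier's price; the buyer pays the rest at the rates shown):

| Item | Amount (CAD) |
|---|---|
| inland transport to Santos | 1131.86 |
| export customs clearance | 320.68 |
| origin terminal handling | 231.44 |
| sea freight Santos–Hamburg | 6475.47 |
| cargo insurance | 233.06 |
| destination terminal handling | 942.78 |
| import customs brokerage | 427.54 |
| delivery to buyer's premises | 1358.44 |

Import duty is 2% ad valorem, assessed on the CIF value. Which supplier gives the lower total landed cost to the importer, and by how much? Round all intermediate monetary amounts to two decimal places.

Supplier A (CFR):
CIF value = CFR price + insurance = 60873.62 + 233.06 = 61106.68
Import duty = 61106.68 × 2% = 1222.13
Buyer bears (A): 233.06 + 942.78 + 427.54 + 1358.44 = 2961.82
Landed cost (A) = invoice 60873.62 + 2961.82 + duty 1222.13 = 65057.57
Supplier B (EXW):
CIF value = EXW price + inland to port + export clearance + origin terminal + freight + insurance = 53974.04 + 1131.86 + 320.68 + 231.44 + 6475.47 + 233.06 = 62366.55
Import duty = 62366.55 × 2% = 1247.33
Buyer bears (B): 1131.86 + 320.68 + 231.44 + 6475.47 + 233.06 + 942.78 + 427.54 + 1358.44 = 11121.27
Landed cost (B) = invoice 53974.04 + 11121.27 + duty 1247.33 = 66342.64
Difference = |65057.57 − 66342.64| = 1285.07

Supplier A is cheaper by CAD 1285.07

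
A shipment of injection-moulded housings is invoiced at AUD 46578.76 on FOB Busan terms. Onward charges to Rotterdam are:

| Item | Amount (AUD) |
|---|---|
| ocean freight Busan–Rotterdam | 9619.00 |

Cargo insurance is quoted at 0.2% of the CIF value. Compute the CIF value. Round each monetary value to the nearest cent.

CIF value: AUD 56310.38

Let C be the CIF value. C = FOB price + freight + 0.2% × C
C − 0.2% × C = 46578.76 + 9619.00
0.998 × C = 56197.76
C = 56197.76 / 0.998 = 56310.38
Insurance premium = 0.2% × 56310.38 = 112.62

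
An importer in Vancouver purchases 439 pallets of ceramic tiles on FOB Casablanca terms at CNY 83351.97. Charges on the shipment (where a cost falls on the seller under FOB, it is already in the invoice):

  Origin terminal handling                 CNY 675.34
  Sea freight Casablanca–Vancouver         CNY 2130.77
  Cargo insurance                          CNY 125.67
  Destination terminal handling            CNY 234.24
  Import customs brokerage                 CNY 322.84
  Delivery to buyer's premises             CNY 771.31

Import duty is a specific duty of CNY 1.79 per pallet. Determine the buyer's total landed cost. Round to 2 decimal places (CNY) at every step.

FOB: the seller bears costs until goods are on board at the origin port; the buyer bears freight, insurance and all costs thereafter.
Already in the invoice (seller's account under FOB): origin terminal — exclude.
CIF value = FOB price + freight + insurance = 83351.97 + 2130.77 + 125.67 = 85608.41
Import duty = 439 × 1.79 = 785.81
Buyer bears: freight 2130.77 + insurance 125.67 + destination terminal 234.24 + brokerage 322.84 + delivery 771.31 + duty 785.81 = 4370.64
Landed cost = invoice 83351.97 + 4370.64 = 87722.61

Total landed cost: CNY 87722.61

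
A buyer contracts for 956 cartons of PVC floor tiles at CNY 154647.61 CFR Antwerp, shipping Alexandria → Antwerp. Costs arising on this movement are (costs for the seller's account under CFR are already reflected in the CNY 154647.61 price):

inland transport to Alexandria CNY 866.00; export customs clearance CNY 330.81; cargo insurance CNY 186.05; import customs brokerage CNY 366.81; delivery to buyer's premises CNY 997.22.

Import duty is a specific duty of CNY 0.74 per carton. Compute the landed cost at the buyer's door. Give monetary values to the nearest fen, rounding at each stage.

Total landed cost: CNY 156905.13

CFR: the seller pays costs through ocean freight to the destination port, but not insurance.
Already in the invoice (seller's account under CFR): inland to port, export clearance — exclude.
CIF value = CFR price + insurance = 154647.61 + 186.05 = 154833.66
Import duty = 956 × 0.74 = 707.44
Buyer bears: insurance 186.05 + brokerage 366.81 + delivery 997.22 + duty 707.44 = 2257.52
Landed cost = invoice 154647.61 + 2257.52 = 156905.13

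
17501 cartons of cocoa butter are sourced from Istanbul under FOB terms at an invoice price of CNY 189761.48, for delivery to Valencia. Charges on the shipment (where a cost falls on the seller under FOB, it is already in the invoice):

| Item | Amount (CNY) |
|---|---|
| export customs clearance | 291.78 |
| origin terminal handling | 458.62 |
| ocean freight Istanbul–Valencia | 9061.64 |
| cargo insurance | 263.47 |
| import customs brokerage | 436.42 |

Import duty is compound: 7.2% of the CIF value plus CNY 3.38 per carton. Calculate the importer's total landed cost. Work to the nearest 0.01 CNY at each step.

Total landed cost: CNY 273010.62

FOB: the seller bears costs until goods are on board at the origin port; the buyer bears freight, insurance and all costs thereafter.
Already in the invoice (seller's account under FOB): export clearance, origin terminal — exclude.
CIF value = FOB price + freight + insurance = 189761.48 + 9061.64 + 263.47 = 199086.59
Ad valorem component: 199086.59 × 7.2% = 14334.23
Specific component: 17501 × 3.38 = 59153.38
Import duty = 14334.23 + 59153.38 = 73487.61
Buyer bears: freight 9061.64 + insurance 263.47 + brokerage 436.42 + duty 73487.61 = 83249.14
Landed cost = invoice 189761.48 + 83249.14 = 273010.62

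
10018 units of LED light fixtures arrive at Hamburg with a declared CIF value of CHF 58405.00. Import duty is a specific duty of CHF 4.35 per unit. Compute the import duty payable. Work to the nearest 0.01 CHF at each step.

Import duty = 10018 × 4.35 = 43578.30

Import duty: CHF 43578.30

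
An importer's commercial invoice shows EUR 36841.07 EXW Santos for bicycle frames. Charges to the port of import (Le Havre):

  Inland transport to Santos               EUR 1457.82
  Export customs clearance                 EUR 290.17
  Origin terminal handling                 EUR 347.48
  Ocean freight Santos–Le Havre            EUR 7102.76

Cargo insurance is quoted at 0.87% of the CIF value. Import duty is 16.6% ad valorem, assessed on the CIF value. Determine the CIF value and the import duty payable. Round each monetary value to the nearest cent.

CIF value: EUR 46443.36; import duty: EUR 7709.60

Let C be the CIF value. C = EXW price + pre-shipment costs + freight + 0.87% × C
C − 0.87% × C = 36841.07 + 1457.82 + 290.17 + 347.48 + 7102.76
0.9913 × C = 46039.30
C = 46039.30 / 0.9913 = 46443.36
Insurance premium = 0.87% × 46443.36 = 404.06
Import duty = 46443.36 × 16.6% = 7709.60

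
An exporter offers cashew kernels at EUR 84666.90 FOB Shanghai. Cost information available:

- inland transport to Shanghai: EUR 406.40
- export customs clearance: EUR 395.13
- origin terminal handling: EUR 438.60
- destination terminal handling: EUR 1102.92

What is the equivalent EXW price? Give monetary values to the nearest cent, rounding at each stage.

EXW price: EUR 83426.77

Not relevant to the conversion: destination terminal — on the buyer under both terms; not part of either seller's price.
From FOB to EXW, the seller no longer bears: inland to port, export clearance, origin terminal.
EXW price = 84666.90 − 406.40 − 395.13 − 438.60 = 83426.77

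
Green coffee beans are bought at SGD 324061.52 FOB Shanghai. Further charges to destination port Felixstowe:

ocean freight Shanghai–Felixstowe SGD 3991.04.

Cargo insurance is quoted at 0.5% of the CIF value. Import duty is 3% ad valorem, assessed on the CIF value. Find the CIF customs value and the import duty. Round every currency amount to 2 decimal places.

CIF value: SGD 329701.07; import duty: SGD 9891.03

Let C be the CIF value. C = FOB price + freight + 0.5% × C
C − 0.5% × C = 324061.52 + 3991.04
0.995 × C = 328052.56
C = 328052.56 / 0.995 = 329701.07
Insurance premium = 0.5% × 329701.07 = 1648.51
Import duty = 329701.07 × 3% = 9891.03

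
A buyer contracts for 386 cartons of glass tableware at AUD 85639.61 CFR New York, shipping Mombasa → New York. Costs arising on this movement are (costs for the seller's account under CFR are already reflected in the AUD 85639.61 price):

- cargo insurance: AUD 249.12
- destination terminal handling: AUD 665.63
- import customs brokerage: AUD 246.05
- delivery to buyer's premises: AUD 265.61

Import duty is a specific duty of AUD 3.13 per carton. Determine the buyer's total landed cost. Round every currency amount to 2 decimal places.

CFR: the seller pays costs through ocean freight to the destination port, but not insurance.
CIF value = CFR price + insurance = 85639.61 + 249.12 = 85888.73
Import duty = 386 × 3.13 = 1208.18
Buyer bears: insurance 249.12 + destination terminal 665.63 + brokerage 246.05 + delivery 265.61 + duty 1208.18 = 2634.59
Landed cost = invoice 85639.61 + 2634.59 = 88274.20

Total landed cost: AUD 88274.20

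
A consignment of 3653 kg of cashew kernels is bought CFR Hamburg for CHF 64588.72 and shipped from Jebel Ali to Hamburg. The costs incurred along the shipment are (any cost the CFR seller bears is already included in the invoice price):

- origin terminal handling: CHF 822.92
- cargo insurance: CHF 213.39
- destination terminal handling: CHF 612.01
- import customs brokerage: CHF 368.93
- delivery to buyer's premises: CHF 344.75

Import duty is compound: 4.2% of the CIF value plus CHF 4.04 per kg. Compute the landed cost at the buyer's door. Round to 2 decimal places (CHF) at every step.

CFR: the seller pays costs through ocean freight to the destination port, but not insurance.
Already in the invoice (seller's account under CFR): origin terminal — exclude.
CIF value = CFR price + insurance = 64588.72 + 213.39 = 64802.11
Ad valorem component: 64802.11 × 4.2% = 2721.69
Specific component: 3653 × 4.04 = 14758.12
Import duty = 2721.69 + 14758.12 = 17479.81
Buyer bears: insurance 213.39 + destination terminal 612.01 + brokerage 368.93 + delivery 344.75 + duty 17479.81 = 19018.89
Landed cost = invoice 64588.72 + 19018.89 = 83607.61

Total landed cost: CHF 83607.61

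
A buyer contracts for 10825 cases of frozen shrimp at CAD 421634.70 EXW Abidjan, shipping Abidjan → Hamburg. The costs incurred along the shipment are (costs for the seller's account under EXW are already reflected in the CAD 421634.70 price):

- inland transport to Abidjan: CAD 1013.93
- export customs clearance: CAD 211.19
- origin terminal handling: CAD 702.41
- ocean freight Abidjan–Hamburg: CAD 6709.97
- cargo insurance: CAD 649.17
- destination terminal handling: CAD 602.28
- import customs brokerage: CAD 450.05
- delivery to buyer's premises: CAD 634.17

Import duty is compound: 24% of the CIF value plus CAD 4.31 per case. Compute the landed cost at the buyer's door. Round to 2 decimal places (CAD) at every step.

EXW: the seller makes goods available at their premises; the buyer bears all onward costs.
CIF value = EXW price + inland to port + export clearance + origin terminal + freight + insurance = 421634.70 + 1013.93 + 211.19 + 702.41 + 6709.97 + 649.17 = 430921.37
Ad valorem component: 430921.37 × 24% = 103421.13
Specific component: 10825 × 4.31 = 46655.75
Import duty = 103421.13 + 46655.75 = 150076.88
Buyer bears: inland to port 1013.93 + export clearance 211.19 + origin terminal 702.41 + freight 6709.97 + insurance 649.17 + destination terminal 602.28 + brokerage 450.05 + delivery 634.17 + duty 150076.88 = 161050.05
Landed cost = invoice 421634.70 + 161050.05 = 582684.75

Total landed cost: CAD 582684.75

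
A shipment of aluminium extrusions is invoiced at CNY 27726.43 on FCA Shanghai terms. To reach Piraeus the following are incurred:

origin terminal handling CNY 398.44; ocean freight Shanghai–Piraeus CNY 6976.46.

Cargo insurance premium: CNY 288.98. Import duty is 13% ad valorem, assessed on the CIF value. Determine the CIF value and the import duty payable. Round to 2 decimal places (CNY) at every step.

CIF value: CNY 35390.31; import duty: CNY 4600.74

CIF = FCA price + pre-shipment costs + freight + insurance
CIF = 27726.43 + 398.44 + 6976.46 + 288.98 = 35390.31
Import duty = 35390.31 × 13% = 4600.74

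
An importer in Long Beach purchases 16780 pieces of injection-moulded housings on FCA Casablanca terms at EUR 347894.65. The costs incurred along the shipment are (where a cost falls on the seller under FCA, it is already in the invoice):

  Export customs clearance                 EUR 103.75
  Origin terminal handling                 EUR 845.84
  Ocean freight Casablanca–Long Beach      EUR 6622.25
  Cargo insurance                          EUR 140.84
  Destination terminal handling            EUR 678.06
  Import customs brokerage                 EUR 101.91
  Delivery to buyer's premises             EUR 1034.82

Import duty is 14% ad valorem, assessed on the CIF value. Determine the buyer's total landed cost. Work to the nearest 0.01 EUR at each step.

FCA: the seller delivers export-cleared goods to the carrier; the buyer bears costs from that point.
Already in the invoice (seller's account under FCA): export clearance — exclude.
CIF value = FCA price + origin terminal + freight + insurance = 347894.65 + 845.84 + 6622.25 + 140.84 = 355503.58
Import duty = 355503.58 × 14% = 49770.50
Buyer bears: origin terminal 845.84 + freight 6622.25 + insurance 140.84 + destination terminal 678.06 + brokerage 101.91 + delivery 1034.82 + duty 49770.50 = 59194.22
Landed cost = invoice 347894.65 + 59194.22 = 407088.87

Total landed cost: EUR 407088.87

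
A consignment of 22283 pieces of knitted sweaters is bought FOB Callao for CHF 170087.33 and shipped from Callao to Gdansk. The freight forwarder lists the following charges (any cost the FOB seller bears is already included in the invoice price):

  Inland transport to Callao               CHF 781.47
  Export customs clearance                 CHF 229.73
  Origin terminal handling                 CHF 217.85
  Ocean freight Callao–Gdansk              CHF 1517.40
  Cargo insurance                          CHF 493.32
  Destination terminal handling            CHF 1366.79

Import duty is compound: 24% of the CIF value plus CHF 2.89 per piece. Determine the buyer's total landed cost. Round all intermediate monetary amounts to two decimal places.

FOB: the seller bears costs until goods are on board at the origin port; the buyer bears freight, insurance and all costs thereafter.
Already in the invoice (seller's account under FOB): inland to port, export clearance, origin terminal — exclude.
CIF value = FOB price + freight + insurance = 170087.33 + 1517.40 + 493.32 = 172098.05
Ad valorem component: 172098.05 × 24% = 41303.53
Specific component: 22283 × 2.89 = 64397.87
Import duty = 41303.53 + 64397.87 = 105701.40
Buyer bears: freight 1517.40 + insurance 493.32 + destination terminal 1366.79 + duty 105701.40 = 109078.91
Landed cost = invoice 170087.33 + 109078.91 = 279166.24

Total landed cost: CHF 279166.24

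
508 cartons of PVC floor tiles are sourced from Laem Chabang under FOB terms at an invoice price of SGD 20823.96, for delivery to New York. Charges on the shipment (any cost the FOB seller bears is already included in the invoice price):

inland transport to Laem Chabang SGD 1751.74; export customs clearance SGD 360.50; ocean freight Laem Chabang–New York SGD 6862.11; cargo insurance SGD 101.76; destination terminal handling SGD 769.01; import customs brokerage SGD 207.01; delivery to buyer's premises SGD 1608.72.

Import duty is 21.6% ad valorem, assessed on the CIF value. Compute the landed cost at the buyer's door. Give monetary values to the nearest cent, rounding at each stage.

Total landed cost: SGD 36374.74

FOB: the seller bears costs until goods are on board at the origin port; the buyer bears freight, insurance and all costs thereafter.
Already in the invoice (seller's account under FOB): inland to port, export clearance — exclude.
CIF value = FOB price + freight + insurance = 20823.96 + 6862.11 + 101.76 = 27787.83
Import duty = 27787.83 × 21.6% = 6002.17
Buyer bears: freight 6862.11 + insurance 101.76 + destination terminal 769.01 + brokerage 207.01 + delivery 1608.72 + duty 6002.17 = 15550.78
Landed cost = invoice 20823.96 + 15550.78 = 36374.74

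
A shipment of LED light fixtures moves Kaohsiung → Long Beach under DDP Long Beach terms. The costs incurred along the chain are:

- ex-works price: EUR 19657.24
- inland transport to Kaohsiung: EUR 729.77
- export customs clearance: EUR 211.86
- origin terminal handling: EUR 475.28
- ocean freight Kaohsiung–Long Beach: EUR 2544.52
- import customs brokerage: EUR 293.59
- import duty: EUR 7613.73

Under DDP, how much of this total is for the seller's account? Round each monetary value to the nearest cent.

Seller's account: EUR 31525.99

DDP: the seller bears all costs including import duty.
Seller's account: goods 19657.24 + inland to port 729.77 + export clearance 211.86 + origin terminal 475.28 + freight 2544.52 + brokerage 293.59 + duty 7613.73 = 31525.99
Buyer's account: 0.00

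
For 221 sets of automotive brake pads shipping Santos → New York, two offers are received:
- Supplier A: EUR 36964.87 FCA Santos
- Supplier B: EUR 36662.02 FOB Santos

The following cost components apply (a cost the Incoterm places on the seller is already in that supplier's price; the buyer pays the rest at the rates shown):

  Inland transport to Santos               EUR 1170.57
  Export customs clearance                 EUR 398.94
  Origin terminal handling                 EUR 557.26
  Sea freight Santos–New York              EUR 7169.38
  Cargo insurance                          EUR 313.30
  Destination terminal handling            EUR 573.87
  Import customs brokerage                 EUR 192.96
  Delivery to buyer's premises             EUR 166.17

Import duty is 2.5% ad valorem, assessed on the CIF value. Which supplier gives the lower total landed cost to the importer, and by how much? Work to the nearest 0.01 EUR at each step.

Supplier A (FCA):
CIF value = FCA price + origin terminal + freight + insurance = 36964.87 + 557.26 + 7169.38 + 313.30 = 45004.81
Import duty = 45004.81 × 2.5% = 1125.12
Buyer bears (A): 557.26 + 7169.38 + 313.30 + 573.87 + 192.96 + 166.17 = 8972.94
Landed cost (A) = invoice 36964.87 + 8972.94 + duty 1125.12 = 47062.93
Supplier B (FOB):
CIF value = FOB price + freight + insurance = 36662.02 + 7169.38 + 313.30 = 44144.70
Import duty = 44144.70 × 2.5% = 1103.62
Buyer bears (B): 7169.38 + 313.30 + 573.87 + 192.96 + 166.17 = 8415.68
Landed cost (B) = invoice 36662.02 + 8415.68 + duty 1103.62 = 46181.32
Difference = |47062.93 − 46181.32| = 881.61

Supplier B is cheaper by EUR 881.61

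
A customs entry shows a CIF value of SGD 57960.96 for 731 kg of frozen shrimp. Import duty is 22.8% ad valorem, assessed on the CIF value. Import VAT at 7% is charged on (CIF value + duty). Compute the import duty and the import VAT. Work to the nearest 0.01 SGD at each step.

Import duty = 57960.96 × 22.8% = 13215.10
VAT base = CIF + duty = 57960.96 + 13215.10 = 71176.06
Import VAT = 71176.06 × 7% = 4982.32

Import duty: SGD 13215.10; import VAT: SGD 4982.32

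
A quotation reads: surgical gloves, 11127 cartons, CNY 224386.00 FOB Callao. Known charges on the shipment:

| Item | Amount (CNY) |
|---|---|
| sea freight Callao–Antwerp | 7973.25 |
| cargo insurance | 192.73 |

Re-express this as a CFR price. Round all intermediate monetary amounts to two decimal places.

CFR price: CNY 232359.25

Not relevant to the conversion: insurance — on the buyer under both terms; not part of either seller's price.
From FOB to CFR, the seller additionally bears: freight.
CFR price = 224386.00 + 7973.25 = 232359.25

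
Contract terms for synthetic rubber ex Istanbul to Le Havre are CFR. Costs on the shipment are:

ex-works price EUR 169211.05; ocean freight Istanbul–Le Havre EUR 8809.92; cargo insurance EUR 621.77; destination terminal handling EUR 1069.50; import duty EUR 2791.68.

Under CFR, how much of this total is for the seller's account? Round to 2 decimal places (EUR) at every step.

Seller's account: EUR 178020.97

CFR: the seller pays costs through ocean freight to the destination port, but not insurance.
Seller's account: goods 169211.05 + freight 8809.92 = 178020.97
Buyer's account: insurance 621.77 + destination terminal 1069.50 + duty 2791.68 = 4482.95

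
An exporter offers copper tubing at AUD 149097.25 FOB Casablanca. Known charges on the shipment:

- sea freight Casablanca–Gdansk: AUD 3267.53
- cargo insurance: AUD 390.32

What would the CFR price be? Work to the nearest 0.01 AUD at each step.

Not relevant to the conversion: insurance — on the buyer under both terms; not part of either seller's price.
From FOB to CFR, the seller additionally bears: freight.
CFR price = 149097.25 + 3267.53 = 152364.78

CFR price: AUD 152364.78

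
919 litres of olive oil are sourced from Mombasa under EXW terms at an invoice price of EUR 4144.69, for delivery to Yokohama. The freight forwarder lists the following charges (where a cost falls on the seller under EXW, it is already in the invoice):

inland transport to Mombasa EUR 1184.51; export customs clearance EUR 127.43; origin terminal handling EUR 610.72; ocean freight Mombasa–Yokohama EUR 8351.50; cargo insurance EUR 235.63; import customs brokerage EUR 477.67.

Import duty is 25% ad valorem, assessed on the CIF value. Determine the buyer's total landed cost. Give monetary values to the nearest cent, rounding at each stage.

Total landed cost: EUR 18795.77

EXW: the seller makes goods available at their premises; the buyer bears all onward costs.
CIF value = EXW price + inland to port + export clearance + origin terminal + freight + insurance = 4144.69 + 1184.51 + 127.43 + 610.72 + 8351.50 + 235.63 = 14654.48
Import duty = 14654.48 × 25% = 3663.62
Buyer bears: inland to port 1184.51 + export clearance 127.43 + origin terminal 610.72 + freight 8351.50 + insurance 235.63 + brokerage 477.67 + duty 3663.62 = 14651.08
Landed cost = invoice 4144.69 + 14651.08 = 18795.77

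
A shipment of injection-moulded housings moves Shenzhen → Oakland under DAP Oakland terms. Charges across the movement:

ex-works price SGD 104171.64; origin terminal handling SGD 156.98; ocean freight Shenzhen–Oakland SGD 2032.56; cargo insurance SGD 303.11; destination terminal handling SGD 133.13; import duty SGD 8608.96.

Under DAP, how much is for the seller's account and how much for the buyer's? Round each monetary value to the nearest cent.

Seller: SGD 106797.42; buyer: SGD 8608.96

DAP: the seller bears all costs to the named destination except import duty and clearance.
Seller's account: goods 104171.64 + origin terminal 156.98 + freight 2032.56 + insurance 303.11 + destination terminal 133.13 = 106797.42
Buyer's account: duty 8608.96 = 8608.96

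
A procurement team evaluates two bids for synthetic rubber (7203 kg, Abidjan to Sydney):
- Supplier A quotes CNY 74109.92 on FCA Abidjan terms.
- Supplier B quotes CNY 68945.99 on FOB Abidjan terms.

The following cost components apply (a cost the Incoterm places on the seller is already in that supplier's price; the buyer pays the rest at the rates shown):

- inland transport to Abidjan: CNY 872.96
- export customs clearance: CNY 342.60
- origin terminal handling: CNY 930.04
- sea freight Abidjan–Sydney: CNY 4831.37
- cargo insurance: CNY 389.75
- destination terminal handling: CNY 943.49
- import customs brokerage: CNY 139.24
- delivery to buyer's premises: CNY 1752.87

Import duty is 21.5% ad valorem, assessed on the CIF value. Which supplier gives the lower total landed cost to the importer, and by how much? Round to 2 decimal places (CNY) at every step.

Supplier B is cheaper by CNY 7404.17

Supplier A (FCA):
CIF value = FCA price + origin terminal + freight + insurance = 74109.92 + 930.04 + 4831.37 + 389.75 = 80261.08
Import duty = 80261.08 × 21.5% = 17256.13
Buyer bears (A): 930.04 + 4831.37 + 389.75 + 943.49 + 139.24 + 1752.87 = 8986.76
Landed cost (A) = invoice 74109.92 + 8986.76 + duty 17256.13 = 100352.81
Supplier B (FOB):
CIF value = FOB price + freight + insurance = 68945.99 + 4831.37 + 389.75 = 74167.11
Import duty = 74167.11 × 21.5% = 15945.93
Buyer bears (B): 4831.37 + 389.75 + 943.49 + 139.24 + 1752.87 = 8056.72
Landed cost (B) = invoice 68945.99 + 8056.72 + duty 15945.93 = 92948.64
Difference = |100352.81 − 92948.64| = 7404.17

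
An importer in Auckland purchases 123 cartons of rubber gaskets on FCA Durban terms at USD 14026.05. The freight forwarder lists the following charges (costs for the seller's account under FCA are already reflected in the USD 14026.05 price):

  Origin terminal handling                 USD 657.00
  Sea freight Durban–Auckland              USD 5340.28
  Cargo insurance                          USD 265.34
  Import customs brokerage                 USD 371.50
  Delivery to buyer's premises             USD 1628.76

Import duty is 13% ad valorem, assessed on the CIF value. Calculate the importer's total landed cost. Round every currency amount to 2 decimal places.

FCA: the seller delivers export-cleared goods to the carrier; the buyer bears costs from that point.
CIF value = FCA price + origin terminal + freight + insurance = 14026.05 + 657.00 + 5340.28 + 265.34 = 20288.67
Import duty = 20288.67 × 13% = 2637.53
Buyer bears: origin terminal 657.00 + freight 5340.28 + insurance 265.34 + brokerage 371.50 + delivery 1628.76 + duty 2637.53 = 10900.41
Landed cost = invoice 14026.05 + 10900.41 = 24926.46

Total landed cost: USD 24926.46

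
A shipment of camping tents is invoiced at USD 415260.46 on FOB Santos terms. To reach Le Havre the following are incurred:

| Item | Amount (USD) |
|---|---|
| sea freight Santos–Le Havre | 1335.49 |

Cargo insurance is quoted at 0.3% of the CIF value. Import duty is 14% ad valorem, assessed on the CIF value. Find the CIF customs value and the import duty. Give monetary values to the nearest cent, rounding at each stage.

CIF value: USD 417849.50; import duty: USD 58498.93

Let C be the CIF value. C = FOB price + freight + 0.3% × C
C − 0.3% × C = 415260.46 + 1335.49
0.997 × C = 416595.95
C = 416595.95 / 0.997 = 417849.50
Insurance premium = 0.3% × 417849.50 = 1253.55
Import duty = 417849.50 × 14% = 58498.93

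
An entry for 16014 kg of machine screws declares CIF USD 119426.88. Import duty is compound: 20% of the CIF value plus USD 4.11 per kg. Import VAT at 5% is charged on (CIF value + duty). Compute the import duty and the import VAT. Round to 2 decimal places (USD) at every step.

Ad valorem component: 119426.88 × 20% = 23885.38
Specific component: 16014 × 4.11 = 65817.54
Import duty = 23885.38 + 65817.54 = 89702.92
VAT base = CIF + duty = 119426.88 + 89702.92 = 209129.80
Import VAT = 209129.80 × 5% = 10456.49

Import duty: USD 89702.92; import VAT: USD 10456.49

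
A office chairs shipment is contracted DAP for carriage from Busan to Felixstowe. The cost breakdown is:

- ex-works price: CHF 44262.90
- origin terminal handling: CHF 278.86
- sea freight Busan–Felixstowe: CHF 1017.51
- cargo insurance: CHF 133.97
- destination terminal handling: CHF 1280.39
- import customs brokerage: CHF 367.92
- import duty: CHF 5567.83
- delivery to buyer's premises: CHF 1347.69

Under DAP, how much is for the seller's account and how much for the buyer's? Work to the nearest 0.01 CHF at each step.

DAP: the seller bears all costs to the named destination except import duty and clearance.
Seller's account: goods 44262.90 + origin terminal 278.86 + freight 1017.51 + insurance 133.97 + destination terminal 1280.39 + delivery 1347.69 = 48321.32
Buyer's account: brokerage 367.92 + duty 5567.83 = 5935.75

Seller: CHF 48321.32; buyer: CHF 5935.75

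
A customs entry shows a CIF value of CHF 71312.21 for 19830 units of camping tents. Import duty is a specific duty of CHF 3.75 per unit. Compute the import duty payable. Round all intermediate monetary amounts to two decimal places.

Import duty = 19830 × 3.75 = 74362.50

Import duty: CHF 74362.50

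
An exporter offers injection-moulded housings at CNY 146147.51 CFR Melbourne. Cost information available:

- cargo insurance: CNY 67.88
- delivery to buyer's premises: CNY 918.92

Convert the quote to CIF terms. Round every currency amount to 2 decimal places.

Not relevant to the conversion: delivery — on the buyer under both terms; not part of either seller's price.
From CFR to CIF, the seller additionally bears: insurance.
CIF price = 146147.51 + 67.88 = 146215.39

CIF price: CNY 146215.39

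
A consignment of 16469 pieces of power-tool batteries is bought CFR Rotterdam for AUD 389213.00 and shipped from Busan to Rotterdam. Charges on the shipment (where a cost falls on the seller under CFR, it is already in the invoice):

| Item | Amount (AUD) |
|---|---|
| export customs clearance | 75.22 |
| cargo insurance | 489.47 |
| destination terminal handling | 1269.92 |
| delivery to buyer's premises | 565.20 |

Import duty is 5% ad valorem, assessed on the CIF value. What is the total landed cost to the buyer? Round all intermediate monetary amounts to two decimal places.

CFR: the seller pays costs through ocean freight to the destination port, but not insurance.
Already in the invoice (seller's account under CFR): export clearance — exclude.
CIF value = CFR price + insurance = 389213.00 + 489.47 = 389702.47
Import duty = 389702.47 × 5% = 19485.12
Buyer bears: insurance 489.47 + destination terminal 1269.92 + delivery 565.20 + duty 19485.12 = 21809.71
Landed cost = invoice 389213.00 + 21809.71 = 411022.71

Total landed cost: AUD 411022.71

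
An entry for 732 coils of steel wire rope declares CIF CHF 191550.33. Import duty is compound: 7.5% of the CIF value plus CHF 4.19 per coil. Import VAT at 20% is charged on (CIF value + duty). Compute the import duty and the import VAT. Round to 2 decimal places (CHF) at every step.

Ad valorem component: 191550.33 × 7.5% = 14366.27
Specific component: 732 × 4.19 = 3067.08
Import duty = 14366.27 + 3067.08 = 17433.35
VAT base = CIF + duty = 191550.33 + 17433.35 = 208983.68
Import VAT = 208983.68 × 20% = 41796.74

Import duty: CHF 17433.35; import VAT: CHF 41796.74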